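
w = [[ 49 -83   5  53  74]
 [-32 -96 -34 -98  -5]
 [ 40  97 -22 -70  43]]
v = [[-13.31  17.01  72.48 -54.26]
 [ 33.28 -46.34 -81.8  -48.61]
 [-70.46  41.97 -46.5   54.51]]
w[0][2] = 5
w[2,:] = [40, 97, -22, -70, 43]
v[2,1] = 41.97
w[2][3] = -70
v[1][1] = -46.34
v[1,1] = -46.34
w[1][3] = -98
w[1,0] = -32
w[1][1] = -96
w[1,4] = -5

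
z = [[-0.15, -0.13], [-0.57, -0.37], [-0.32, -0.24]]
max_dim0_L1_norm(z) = 1.04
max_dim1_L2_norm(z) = 0.68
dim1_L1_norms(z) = [0.28, 0.94, 0.56]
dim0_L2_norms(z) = [0.67, 0.46]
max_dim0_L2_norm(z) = 0.67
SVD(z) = [[-0.24, 0.68],[-0.84, -0.51],[-0.49, 0.52]] @ diag([0.8124749369394898, 0.03293139604043493]) @ [[0.83,0.56], [0.56,-0.83]]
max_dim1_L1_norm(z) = 0.94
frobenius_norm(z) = 0.81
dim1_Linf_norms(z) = [0.15, 0.57, 0.32]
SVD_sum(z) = [[-0.16, -0.11], [-0.56, -0.38], [-0.33, -0.23]] + [[0.01, -0.02], [-0.01, 0.01], [0.01, -0.01]]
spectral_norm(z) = 0.81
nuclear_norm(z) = 0.85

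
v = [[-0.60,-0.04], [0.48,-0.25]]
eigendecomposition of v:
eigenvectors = [[-0.51, 0.14],  [0.86, -0.99]]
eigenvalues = [-0.53, -0.32]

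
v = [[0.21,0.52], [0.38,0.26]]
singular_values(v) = [0.7, 0.21]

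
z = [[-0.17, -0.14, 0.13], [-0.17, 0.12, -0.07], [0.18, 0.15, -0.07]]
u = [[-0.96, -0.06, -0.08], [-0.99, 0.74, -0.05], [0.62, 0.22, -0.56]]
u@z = [[0.16, 0.12, -0.12], [0.03, 0.22, -0.18], [-0.24, -0.14, 0.1]]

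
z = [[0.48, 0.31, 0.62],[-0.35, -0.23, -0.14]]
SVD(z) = [[-0.90, 0.44],[0.44, 0.9]] @ diag([0.9320609965217198, 0.19277525453993932]) @ [[-0.63, -0.41, -0.66], [-0.55, -0.37, 0.75]]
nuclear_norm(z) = 1.12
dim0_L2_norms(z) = [0.59, 0.39, 0.64]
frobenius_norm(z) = 0.95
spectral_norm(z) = 0.93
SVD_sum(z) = [[0.53, 0.34, 0.56], [-0.25, -0.17, -0.27]] + [[-0.05, -0.03, 0.06], [-0.10, -0.06, 0.13]]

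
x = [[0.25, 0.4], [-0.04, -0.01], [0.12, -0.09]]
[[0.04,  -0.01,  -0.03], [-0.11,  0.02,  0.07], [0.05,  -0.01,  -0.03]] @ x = [[0.01, 0.02],[-0.02, -0.05],[0.01, 0.02]]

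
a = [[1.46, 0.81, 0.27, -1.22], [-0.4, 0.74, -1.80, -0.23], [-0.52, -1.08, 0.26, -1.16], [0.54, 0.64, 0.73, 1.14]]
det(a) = 0.912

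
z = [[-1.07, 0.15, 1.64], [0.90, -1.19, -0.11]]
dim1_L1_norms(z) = [2.86, 2.2]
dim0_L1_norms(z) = [1.97, 1.34, 1.75]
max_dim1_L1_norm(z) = 2.86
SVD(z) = [[-0.87, 0.49], [0.49, 0.87]] @ diag([2.1442050914304596, 1.22375836090451]) @ [[0.64, -0.33, -0.69], [0.21, -0.79, 0.58]]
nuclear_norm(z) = 3.37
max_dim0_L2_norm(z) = 1.64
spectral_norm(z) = 2.14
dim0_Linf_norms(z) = [1.07, 1.19, 1.64]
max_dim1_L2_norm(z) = 1.96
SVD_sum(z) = [[-1.20, 0.62, 1.3], [0.67, -0.35, -0.73]] + [[0.13, -0.47, 0.34],  [0.23, -0.84, 0.62]]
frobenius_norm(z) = 2.47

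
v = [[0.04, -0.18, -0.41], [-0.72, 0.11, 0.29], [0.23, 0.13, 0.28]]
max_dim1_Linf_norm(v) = 0.72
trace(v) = 0.43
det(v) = 0.00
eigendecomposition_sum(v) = [[-0.03, -0.01, -0.03], [-0.68, -0.28, -0.6], [0.29, 0.12, 0.26]] + [[-0.00,-0.00,-0.00], [0.11,0.04,0.11], [-0.05,-0.02,-0.05]] + [[0.07, -0.17, -0.38], [-0.15, 0.34, 0.78], [-0.01, 0.03, 0.07]]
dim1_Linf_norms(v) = [0.41, 0.72, 0.28]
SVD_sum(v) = [[0.23,-0.05,-0.13], [-0.67,0.15,0.37], [0.03,-0.01,-0.02]] + [[-0.19, -0.13, -0.28], [-0.05, -0.04, -0.08], [0.20, 0.14, 0.30]] + [[-0.00, 0.0, -0.0], [-0.0, 0.00, -0.00], [-0.00, 0.0, -0.0]]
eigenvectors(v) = [[0.04, 0.01, -0.44], [0.92, -0.92, 0.90], [-0.39, 0.4, 0.08]]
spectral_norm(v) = 0.82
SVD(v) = [[-0.32, -0.68, 0.66], [0.95, -0.19, 0.26], [-0.05, 0.71, 0.7]] @ diag([0.8216599911155141, 0.5383072498303186, 0.00040469763051403473]) @ [[-0.86, 0.19, 0.48], [0.51, 0.36, 0.78], [-0.02, 0.91, -0.4]]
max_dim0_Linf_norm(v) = 0.72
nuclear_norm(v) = 1.36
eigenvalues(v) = [-0.05, -0.01, 0.49]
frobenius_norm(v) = 0.98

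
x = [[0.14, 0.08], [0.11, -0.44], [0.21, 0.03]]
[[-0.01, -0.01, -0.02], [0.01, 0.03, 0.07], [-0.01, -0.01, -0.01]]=x @ [[-0.03, -0.04, -0.04], [-0.02, -0.08, -0.18]]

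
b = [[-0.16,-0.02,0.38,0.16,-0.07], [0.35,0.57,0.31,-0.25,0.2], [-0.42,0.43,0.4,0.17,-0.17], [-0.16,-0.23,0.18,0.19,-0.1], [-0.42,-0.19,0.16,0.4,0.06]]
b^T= [[-0.16,0.35,-0.42,-0.16,-0.42], [-0.02,0.57,0.43,-0.23,-0.19], [0.38,0.31,0.40,0.18,0.16], [0.16,-0.25,0.17,0.19,0.40], [-0.07,0.20,-0.17,-0.1,0.06]]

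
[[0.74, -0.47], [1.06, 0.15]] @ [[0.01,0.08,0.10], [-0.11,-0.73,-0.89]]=[[0.06, 0.4, 0.49], [-0.01, -0.02, -0.03]]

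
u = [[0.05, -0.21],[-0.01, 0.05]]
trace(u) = 0.10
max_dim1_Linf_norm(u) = 0.21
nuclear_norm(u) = 0.22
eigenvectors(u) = [[0.98, 0.98], [-0.21, 0.21]]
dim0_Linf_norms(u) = [0.05, 0.21]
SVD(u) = [[-0.97,0.23], [0.23,0.97]] @ diag([0.22180339887498948, 0.0018033988749894866]) @ [[-0.23, 0.97], [0.97, 0.23]]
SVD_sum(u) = [[0.05, -0.21],[-0.01, 0.05]] + [[0.00,  0.0], [0.0,  0.0]]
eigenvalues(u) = [0.1, 0.0]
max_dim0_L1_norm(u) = 0.26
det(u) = 0.00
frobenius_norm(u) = 0.22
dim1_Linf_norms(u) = [0.21, 0.05]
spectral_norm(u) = 0.22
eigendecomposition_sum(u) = [[0.05, -0.22], [-0.01, 0.05]] + [[0.0,0.01],  [0.0,0.00]]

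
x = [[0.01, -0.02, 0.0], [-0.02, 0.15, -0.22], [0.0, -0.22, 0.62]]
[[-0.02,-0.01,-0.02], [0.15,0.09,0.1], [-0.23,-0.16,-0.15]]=x@ [[-0.92, -0.51, -0.64], [0.71, 0.37, 0.5], [-0.12, -0.12, -0.06]]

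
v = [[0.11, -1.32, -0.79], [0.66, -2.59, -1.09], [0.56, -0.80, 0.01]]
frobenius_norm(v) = 3.42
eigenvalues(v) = [(-2.42+0j), (-0.03+0.07j), (-0.03-0.07j)]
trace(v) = -2.47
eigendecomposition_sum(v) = [[0.55-0.00j, -1.62+0.00j, -0.55+0.00j],[0.93-0.00j, -2.78+0.00j, -0.94+0.00j],[(0.18-0j), -0.54+0.00j, (-0.18+0j)]] + [[(-0.22-0.03j), 0.15+0.03j, (-0.12-0.05j)], [(-0.14-0.04j), 0.09+0.03j, (-0.07-0.04j)], [(0.19+0.08j), (-0.13-0.06j), (0.1+0.07j)]] + [[-0.22+0.03j, (0.15-0.03j), (-0.12+0.05j)], [-0.14+0.04j, 0.09-0.03j, (-0.07+0.04j)], [0.19-0.08j, (-0.13+0.06j), (0.1-0.07j)]]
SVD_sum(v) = [[0.34, -1.35, -0.58], [0.65, -2.59, -1.1], [0.19, -0.75, -0.32]] + [[-0.23, 0.03, -0.21], [0.01, -0.0, 0.01], [0.37, -0.05, 0.33]] + [[0.0,0.0,-0.00], [-0.00,-0.00,0.00], [0.00,0.0,-0.0]]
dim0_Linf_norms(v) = [0.66, 2.59, 1.09]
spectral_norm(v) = 3.36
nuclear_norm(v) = 3.96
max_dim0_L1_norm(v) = 4.71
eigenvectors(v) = [[-0.50+0.00j, (-0.66+0j), -0.66-0.00j], [-0.85+0.00j, -0.43-0.05j, (-0.43+0.05j)], [(-0.17+0j), 0.60+0.13j, 0.60-0.13j]]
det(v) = -0.01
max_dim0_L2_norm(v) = 3.02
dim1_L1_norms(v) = [2.22, 4.34, 1.37]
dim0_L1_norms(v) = [1.33, 4.71, 1.89]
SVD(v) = [[-0.45,0.53,0.72], [-0.86,-0.03,-0.51], [-0.25,-0.85,0.47]] @ diag([3.3637985988776835, 0.5906911335670664, 0.006555220346539619]) @ [[-0.22, 0.90, 0.38], [-0.74, 0.10, -0.67], [0.63, 0.43, -0.64]]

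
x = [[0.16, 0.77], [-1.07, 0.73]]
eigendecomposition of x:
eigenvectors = [[(-0.2+0.61j), -0.20-0.61j], [-0.76+0.00j, (-0.76-0j)]]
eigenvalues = [(0.44+0.86j), (0.44-0.86j)]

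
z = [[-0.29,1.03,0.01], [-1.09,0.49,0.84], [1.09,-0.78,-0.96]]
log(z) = [[(-0.08+0.34j), 0.11+2.06j, -1.61+2.11j], [-1.83+0.05j, 1.25+0.28j, 1.16+0.29j], [(1.48+0.41j), (-3.18+2.46j), -2.86+2.52j]]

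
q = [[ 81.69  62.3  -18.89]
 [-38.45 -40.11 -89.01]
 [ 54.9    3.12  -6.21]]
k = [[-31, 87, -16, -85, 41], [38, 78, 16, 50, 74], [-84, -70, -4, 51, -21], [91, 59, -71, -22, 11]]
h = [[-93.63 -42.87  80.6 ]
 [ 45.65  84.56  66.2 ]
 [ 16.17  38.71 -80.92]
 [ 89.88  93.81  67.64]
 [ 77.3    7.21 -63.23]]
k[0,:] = [-31, 87, -16, -85, 41]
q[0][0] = 81.69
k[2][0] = -84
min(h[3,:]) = 67.64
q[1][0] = -38.45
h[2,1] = 38.71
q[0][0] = 81.69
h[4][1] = 7.21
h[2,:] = [16.17, 38.71, -80.92]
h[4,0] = 77.3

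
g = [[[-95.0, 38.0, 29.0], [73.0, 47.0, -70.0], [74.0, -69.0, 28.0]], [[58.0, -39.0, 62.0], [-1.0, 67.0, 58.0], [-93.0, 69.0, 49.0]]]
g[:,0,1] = [38.0, -39.0]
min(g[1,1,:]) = -1.0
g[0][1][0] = 73.0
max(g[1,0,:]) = 62.0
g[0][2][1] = -69.0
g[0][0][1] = 38.0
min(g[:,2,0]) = -93.0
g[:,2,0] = [74.0, -93.0]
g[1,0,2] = 62.0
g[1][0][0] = 58.0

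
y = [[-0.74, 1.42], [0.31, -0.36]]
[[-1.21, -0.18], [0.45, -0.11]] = y@[[1.21, -1.26], [-0.22, -0.78]]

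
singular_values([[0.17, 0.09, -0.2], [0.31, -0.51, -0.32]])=[0.69, 0.25]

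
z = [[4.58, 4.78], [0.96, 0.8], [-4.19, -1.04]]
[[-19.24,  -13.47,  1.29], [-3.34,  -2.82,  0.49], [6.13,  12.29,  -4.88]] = z @ [[-0.61, -2.93, 1.44],[-3.44, -0.01, -1.11]]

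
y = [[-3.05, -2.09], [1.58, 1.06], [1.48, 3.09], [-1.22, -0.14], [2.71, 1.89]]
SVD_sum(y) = [[-2.74,  -2.44],[1.41,  1.25],[2.36,  2.10],[-0.75,  -0.67],[2.45,  2.18]] + [[-0.31,0.35], [0.17,-0.19], [-0.88,0.99], [-0.47,0.53], [0.26,-0.29]]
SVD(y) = [[-0.59, 0.28],[0.30, -0.16],[0.51, 0.81],[-0.16, 0.43],[0.53, -0.24]] @ diag([6.226069862494644, 1.6399250188151668]) @ [[0.75, 0.66], [-0.66, 0.75]]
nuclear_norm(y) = 7.87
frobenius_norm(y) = 6.44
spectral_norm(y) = 6.23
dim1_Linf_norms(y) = [3.05, 1.58, 3.09, 1.22, 2.71]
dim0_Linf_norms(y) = [3.05, 3.09]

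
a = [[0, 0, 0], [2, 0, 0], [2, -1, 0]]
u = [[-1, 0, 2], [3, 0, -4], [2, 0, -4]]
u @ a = [[4, -2, 0], [-8, 4, 0], [-8, 4, 0]]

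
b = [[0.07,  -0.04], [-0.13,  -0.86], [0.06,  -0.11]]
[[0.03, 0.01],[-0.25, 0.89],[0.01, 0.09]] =b @ [[0.50, -0.37], [0.22, -0.98]]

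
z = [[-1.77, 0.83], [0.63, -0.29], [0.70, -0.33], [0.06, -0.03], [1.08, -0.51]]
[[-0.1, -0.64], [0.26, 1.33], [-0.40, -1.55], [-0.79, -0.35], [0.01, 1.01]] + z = [[-1.87, 0.19], [0.89, 1.04], [0.30, -1.88], [-0.73, -0.38], [1.09, 0.5]]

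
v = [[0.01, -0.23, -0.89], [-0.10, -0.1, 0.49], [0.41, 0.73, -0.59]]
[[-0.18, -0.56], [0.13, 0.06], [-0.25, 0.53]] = v@ [[-0.68, -2.2], [0.16, 2.03], [0.15, 0.08]]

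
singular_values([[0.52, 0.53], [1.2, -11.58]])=[11.65, 0.57]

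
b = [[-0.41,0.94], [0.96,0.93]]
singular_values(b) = [1.42, 0.9]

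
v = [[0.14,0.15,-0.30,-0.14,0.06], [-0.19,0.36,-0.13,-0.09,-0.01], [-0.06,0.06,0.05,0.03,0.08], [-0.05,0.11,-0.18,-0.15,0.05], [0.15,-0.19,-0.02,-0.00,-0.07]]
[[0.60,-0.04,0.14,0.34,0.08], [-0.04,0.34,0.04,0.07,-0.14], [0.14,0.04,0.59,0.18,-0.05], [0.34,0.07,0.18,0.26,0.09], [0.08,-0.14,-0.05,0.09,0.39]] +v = [[0.74, 0.11, -0.16, 0.2, 0.14], [-0.23, 0.7, -0.09, -0.02, -0.15], [0.08, 0.1, 0.64, 0.21, 0.03], [0.29, 0.18, 0.0, 0.11, 0.14], [0.23, -0.33, -0.07, 0.09, 0.32]]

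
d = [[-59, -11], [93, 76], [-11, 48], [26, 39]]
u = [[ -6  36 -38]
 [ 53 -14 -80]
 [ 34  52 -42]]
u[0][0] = -6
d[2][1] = 48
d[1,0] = 93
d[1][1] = 76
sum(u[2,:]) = 44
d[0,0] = -59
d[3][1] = 39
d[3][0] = 26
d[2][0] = -11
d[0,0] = -59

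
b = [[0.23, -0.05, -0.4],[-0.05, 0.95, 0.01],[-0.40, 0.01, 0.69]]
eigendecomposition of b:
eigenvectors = [[0.87, 0.4, 0.30], [0.04, 0.54, -0.84], [0.50, -0.74, -0.45]]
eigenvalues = [-0.0, 0.9, 0.97]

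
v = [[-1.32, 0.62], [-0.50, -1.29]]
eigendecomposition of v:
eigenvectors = [[0.74+0.00j, (0.74-0j)], [(0.02+0.67j), 0.02-0.67j]]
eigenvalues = [(-1.31+0.56j), (-1.31-0.56j)]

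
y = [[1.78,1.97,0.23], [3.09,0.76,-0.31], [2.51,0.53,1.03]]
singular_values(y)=[4.72, 1.33, 0.99]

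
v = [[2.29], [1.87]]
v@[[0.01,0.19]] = [[0.02, 0.44], [0.02, 0.36]]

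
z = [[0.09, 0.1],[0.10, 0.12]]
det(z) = 0.001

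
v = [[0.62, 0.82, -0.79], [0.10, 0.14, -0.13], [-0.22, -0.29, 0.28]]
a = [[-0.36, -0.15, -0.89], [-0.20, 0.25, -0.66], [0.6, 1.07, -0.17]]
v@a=[[-0.86,-0.73,-0.96], [-0.14,-0.12,-0.16], [0.31,0.26,0.34]]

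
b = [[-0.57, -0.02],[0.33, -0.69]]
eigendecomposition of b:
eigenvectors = [[0.18+0.16j, (0.18-0.16j)], [(0.97+0j), 0.97-0.00j]]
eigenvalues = [(-0.63+0.05j), (-0.63-0.05j)]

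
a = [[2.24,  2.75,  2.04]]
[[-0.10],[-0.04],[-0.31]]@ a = [[-0.22, -0.28, -0.2], [-0.09, -0.11, -0.08], [-0.69, -0.85, -0.63]]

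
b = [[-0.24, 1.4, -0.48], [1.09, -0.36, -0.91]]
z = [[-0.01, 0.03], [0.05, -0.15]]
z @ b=[[0.04, -0.02, -0.02], [-0.18, 0.12, 0.11]]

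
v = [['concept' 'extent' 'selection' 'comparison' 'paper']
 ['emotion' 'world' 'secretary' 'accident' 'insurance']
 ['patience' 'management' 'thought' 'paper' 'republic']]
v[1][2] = 'secretary'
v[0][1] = 'extent'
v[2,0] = 'patience'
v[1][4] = 'insurance'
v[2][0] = 'patience'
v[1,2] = 'secretary'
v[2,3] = 'paper'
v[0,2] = 'selection'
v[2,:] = ['patience', 'management', 'thought', 'paper', 'republic']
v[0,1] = 'extent'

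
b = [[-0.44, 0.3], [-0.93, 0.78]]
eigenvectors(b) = [[-0.7, -0.31],  [-0.71, -0.95]]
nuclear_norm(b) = 1.37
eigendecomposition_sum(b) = [[-0.2, 0.07], [-0.21, 0.07]] + [[-0.24,0.23],[-0.72,0.71]]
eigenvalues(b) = [-0.14, 0.48]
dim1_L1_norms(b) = [0.74, 1.71]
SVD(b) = [[-0.4, -0.92], [-0.92, 0.40]] @ diag([1.3245946119581433, 0.04846765902595175]) @ [[0.78, -0.63], [0.63, 0.78]]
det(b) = -0.06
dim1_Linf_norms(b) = [0.44, 0.93]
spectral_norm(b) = 1.32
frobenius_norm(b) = 1.33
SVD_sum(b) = [[-0.41, 0.33],[-0.94, 0.76]] + [[-0.03, -0.03], [0.01, 0.02]]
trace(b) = 0.34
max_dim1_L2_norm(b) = 1.21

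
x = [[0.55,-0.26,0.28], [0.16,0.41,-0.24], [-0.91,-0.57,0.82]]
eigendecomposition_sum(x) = [[(0.27+0.44j), (-0.13+0.21j), (0.14-0.23j)], [(0.06-0.27j), (0.13-0.03j), (-0.14+0.04j)], [-0.47+0.61j, (-0.36-0.07j), 0.39+0.08j]] + [[(0.27-0.44j),-0.13-0.21j,(0.14+0.23j)], [0.06+0.27j,0.13+0.03j,-0.14-0.04j], [-0.47-0.61j,(-0.36+0.07j),0.39-0.08j]] + [[0.00+0.00j,  -0j,  -0j], [0.04+0.00j,  0.15-0.00j,  (0.04-0j)], [0.03+0.00j,  (0.14-0j),  (0.04-0j)]]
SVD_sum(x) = [[0.05, 0.04, -0.05],  [0.29, 0.20, -0.26],  [-0.9, -0.62, 0.79]] + [[0.49,-0.33,0.30], [-0.14,0.10,-0.09], [-0.02,0.01,-0.01]] + [[0.00, 0.03, 0.03], [0.01, 0.11, 0.1], [0.00, 0.04, 0.04]]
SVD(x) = [[-0.06, 0.96, 0.28], [-0.31, -0.28, 0.91], [0.95, -0.03, 0.31]] @ diag([1.4208780977719007, 0.6912023680470264, 0.1689518205829342]) @ [[-0.67, -0.46, 0.59], [0.74, -0.50, 0.45], [0.09, 0.73, 0.67]]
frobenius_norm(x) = 1.59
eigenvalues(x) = [(0.79+0.49j), (0.79-0.49j), (0.19+0j)]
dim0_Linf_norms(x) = [0.91, 0.57, 0.82]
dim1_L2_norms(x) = [0.67, 0.5, 1.35]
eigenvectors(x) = [[0.19-0.50j, 0.19+0.50j, 0.01+0.00j],  [(-0.26+0.12j), (-0.26-0.12j), (0.74+0j)],  [0.79+0.00j, (0.79-0j), 0.68+0.00j]]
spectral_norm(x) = 1.42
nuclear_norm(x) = 2.28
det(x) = 0.17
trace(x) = 1.78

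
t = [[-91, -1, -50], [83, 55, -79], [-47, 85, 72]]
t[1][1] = 55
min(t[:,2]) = -79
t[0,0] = -91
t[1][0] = 83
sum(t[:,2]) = -57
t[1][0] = 83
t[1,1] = 55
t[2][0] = -47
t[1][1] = 55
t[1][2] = -79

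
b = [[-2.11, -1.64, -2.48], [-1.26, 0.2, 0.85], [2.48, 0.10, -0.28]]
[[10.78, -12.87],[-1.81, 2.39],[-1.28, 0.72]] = b @ [[-0.87, 0.5], [-0.45, 2.85], [-3.31, 2.88]]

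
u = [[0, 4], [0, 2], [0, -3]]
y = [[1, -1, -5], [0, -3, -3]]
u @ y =[[0, -12, -12], [0, -6, -6], [0, 9, 9]]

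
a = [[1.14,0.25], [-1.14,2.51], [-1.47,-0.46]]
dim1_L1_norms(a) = [1.39, 3.65, 1.93]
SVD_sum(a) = [[0.21, -0.34],[-1.46, 2.31],[-0.21, 0.33]] + [[0.93, 0.59], [0.32, 0.20], [-1.26, -0.79]]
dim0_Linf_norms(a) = [1.47, 2.51]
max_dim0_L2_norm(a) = 2.56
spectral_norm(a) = 2.79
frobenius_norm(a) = 3.37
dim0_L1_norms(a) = [3.75, 3.22]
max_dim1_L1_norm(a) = 3.65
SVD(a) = [[0.14,0.58], [-0.98,0.20], [-0.14,-0.79]] @ diag([2.787963009576925, 1.8872101783401802]) @ [[0.53, -0.85], [0.85, 0.53]]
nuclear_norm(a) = 4.68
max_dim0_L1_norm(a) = 3.75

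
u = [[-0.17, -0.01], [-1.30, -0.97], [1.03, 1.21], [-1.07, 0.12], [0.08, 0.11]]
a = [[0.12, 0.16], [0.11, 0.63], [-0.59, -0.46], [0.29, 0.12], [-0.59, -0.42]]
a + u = [[-0.05, 0.15], [-1.19, -0.34], [0.44, 0.75], [-0.78, 0.24], [-0.51, -0.31]]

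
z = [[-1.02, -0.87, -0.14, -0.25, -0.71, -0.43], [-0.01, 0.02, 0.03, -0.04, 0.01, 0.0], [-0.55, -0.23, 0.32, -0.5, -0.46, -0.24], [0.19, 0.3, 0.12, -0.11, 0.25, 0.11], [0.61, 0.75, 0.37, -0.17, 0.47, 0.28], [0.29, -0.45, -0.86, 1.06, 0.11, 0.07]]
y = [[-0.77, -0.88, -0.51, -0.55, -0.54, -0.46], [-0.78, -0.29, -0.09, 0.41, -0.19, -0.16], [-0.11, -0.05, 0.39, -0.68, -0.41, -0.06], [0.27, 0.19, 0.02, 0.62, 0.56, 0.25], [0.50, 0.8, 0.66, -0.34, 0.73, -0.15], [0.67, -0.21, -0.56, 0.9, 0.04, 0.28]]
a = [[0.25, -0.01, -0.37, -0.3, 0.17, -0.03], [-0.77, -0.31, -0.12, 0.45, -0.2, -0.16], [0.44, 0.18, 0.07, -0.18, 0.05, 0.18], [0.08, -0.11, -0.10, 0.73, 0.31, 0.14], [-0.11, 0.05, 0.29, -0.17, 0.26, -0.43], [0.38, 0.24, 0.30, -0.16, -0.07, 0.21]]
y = a + z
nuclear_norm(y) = 5.57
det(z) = 0.00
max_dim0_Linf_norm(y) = 0.9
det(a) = 0.00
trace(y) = 0.96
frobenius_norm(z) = 2.71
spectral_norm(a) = 1.30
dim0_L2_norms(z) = [1.35, 1.29, 1.01, 1.22, 1.01, 0.58]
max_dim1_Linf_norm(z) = 1.06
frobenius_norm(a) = 1.74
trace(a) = 1.21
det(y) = 0.04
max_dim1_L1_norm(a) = 2.01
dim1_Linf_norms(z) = [1.02, 0.04, 0.55, 0.3, 0.75, 1.06]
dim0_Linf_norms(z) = [1.02, 0.87, 0.86, 1.06, 0.71, 0.43]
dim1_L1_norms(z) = [3.42, 0.11, 2.3, 1.08, 2.65, 2.84]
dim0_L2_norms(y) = [1.41, 1.26, 1.08, 1.5, 1.16, 0.64]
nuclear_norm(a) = 3.26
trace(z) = -0.25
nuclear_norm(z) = 3.94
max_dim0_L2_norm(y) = 1.5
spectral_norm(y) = 2.19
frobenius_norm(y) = 2.95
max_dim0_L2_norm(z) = 1.35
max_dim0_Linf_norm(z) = 1.06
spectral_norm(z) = 2.14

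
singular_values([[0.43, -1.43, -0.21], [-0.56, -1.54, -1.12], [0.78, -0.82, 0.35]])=[2.4, 1.35, 0.0]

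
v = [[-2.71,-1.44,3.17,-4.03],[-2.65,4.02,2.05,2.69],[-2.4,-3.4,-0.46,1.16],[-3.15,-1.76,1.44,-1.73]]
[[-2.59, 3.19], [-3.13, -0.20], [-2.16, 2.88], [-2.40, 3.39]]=v @ [[0.45, -0.84], [0.28, -0.32], [-0.89, -0.2], [-0.46, -0.27]]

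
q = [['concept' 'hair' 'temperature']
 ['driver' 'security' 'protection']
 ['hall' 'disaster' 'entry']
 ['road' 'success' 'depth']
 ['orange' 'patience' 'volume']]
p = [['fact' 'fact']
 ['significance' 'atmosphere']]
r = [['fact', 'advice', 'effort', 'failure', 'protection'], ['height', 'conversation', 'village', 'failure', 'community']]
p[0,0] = 'fact'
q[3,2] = 'depth'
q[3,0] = 'road'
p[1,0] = 'significance'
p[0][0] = 'fact'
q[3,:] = ['road', 'success', 'depth']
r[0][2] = 'effort'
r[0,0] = 'fact'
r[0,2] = 'effort'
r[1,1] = 'conversation'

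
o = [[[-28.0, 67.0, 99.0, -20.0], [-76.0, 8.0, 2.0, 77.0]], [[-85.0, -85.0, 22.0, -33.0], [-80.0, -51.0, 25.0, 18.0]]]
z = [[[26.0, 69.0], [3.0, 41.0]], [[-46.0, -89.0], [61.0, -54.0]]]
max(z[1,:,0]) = 61.0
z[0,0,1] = 69.0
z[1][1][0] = 61.0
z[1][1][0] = 61.0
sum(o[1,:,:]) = -269.0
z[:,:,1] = [[69.0, 41.0], [-89.0, -54.0]]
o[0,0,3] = -20.0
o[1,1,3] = 18.0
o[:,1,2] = [2.0, 25.0]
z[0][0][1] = 69.0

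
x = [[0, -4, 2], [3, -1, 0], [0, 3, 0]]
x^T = [[0, 3, 0], [-4, -1, 3], [2, 0, 0]]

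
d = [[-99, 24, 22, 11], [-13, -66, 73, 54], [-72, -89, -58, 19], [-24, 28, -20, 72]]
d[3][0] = -24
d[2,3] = 19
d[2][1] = -89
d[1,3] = 54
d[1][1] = -66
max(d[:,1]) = 28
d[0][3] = 11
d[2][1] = -89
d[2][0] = -72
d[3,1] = 28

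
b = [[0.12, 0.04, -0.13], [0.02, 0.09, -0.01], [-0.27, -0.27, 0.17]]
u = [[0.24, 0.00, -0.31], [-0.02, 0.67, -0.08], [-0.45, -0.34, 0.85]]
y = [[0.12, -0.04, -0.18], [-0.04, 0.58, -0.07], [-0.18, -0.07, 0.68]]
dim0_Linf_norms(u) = [0.45, 0.67, 0.85]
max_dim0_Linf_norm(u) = 0.85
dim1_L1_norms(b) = [0.29, 0.12, 0.71]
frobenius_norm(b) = 0.46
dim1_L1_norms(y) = [0.34, 0.69, 0.93]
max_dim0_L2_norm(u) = 0.91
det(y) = 0.03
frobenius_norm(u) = 1.28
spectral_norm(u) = 1.13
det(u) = 0.03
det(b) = -0.00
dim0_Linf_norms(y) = [0.18, 0.58, 0.68]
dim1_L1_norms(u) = [0.55, 0.77, 1.64]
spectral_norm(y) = 0.75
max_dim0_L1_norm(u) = 1.24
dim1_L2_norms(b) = [0.18, 0.09, 0.42]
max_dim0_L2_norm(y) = 0.71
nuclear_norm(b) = 0.58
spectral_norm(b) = 0.45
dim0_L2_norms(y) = [0.22, 0.59, 0.71]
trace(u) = 1.76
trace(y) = 1.38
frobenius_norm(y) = 0.94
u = b + y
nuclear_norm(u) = 1.79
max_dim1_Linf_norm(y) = 0.68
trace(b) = 0.38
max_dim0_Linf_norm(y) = 0.68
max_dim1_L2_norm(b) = 0.42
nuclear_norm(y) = 1.38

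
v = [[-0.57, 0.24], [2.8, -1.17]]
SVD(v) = [[-0.20, 0.98], [0.98, 0.20]] @ diag([3.0969981091687653, 0.0016467559295244559]) @ [[0.92, -0.39], [0.39, 0.92]]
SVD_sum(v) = [[-0.57, 0.24],[2.8, -1.17]] + [[0.0, 0.0],[0.0, 0.00]]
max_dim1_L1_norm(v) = 3.97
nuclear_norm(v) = 3.10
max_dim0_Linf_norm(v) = 2.8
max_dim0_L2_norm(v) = 2.86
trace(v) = -1.74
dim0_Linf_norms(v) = [2.8, 1.17]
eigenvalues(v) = [0.0, -1.74]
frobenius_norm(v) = 3.10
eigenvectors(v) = [[0.39,-0.20], [0.92,0.98]]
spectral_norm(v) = 3.10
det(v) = -0.01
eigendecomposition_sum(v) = [[0.0, 0.00], [0.00, 0.0]] + [[-0.57, 0.24], [2.80, -1.17]]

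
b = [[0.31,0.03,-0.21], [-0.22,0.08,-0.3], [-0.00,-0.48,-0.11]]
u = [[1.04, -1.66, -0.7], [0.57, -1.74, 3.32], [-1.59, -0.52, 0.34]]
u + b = [[1.35, -1.63, -0.91], [0.35, -1.66, 3.02], [-1.59, -1.0, 0.23]]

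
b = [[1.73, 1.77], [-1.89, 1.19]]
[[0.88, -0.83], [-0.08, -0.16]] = b@[[0.22, -0.13], [0.28, -0.34]]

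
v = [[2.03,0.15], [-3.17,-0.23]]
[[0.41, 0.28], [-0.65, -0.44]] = v@ [[0.25, 0.13], [-0.62, 0.14]]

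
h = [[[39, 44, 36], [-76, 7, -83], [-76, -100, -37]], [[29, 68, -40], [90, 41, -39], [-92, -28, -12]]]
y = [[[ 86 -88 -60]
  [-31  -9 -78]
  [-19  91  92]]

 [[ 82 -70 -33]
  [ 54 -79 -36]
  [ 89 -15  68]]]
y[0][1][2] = -78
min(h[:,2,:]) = -100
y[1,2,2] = 68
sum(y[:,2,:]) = 306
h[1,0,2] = -40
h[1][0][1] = 68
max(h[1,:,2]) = -12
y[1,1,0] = 54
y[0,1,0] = -31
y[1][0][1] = -70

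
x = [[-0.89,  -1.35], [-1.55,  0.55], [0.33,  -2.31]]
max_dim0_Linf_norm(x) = 2.31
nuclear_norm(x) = 4.55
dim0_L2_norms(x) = [1.82, 2.73]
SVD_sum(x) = [[0.12, -1.25],[-0.07, 0.7],[0.23, -2.32]] + [[-1.01, -0.1],  [-1.48, -0.15],  [0.1, 0.01]]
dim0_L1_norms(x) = [2.77, 4.21]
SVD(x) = [[0.46, 0.56], [-0.26, 0.82], [0.85, -0.06]] @ diag([2.738939079275168, 1.8063257513580704]) @ [[0.1, -1.0],[-1.0, -0.10]]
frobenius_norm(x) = 3.28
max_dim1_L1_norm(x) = 2.64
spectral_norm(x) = 2.74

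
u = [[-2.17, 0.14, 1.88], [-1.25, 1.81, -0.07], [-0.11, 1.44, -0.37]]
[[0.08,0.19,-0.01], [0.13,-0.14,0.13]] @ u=[[-0.41,0.34,0.14], [-0.12,-0.05,0.21]]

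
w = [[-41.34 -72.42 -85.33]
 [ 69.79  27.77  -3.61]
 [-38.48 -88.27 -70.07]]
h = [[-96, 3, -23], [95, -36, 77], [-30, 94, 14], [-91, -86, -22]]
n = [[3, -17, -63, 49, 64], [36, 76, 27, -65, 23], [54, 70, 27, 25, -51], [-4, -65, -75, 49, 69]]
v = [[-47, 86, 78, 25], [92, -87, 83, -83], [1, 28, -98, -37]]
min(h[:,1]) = -86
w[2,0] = -38.48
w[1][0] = 69.79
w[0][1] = -72.42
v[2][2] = -98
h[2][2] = 14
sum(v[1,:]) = 5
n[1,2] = 27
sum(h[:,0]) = -122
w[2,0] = -38.48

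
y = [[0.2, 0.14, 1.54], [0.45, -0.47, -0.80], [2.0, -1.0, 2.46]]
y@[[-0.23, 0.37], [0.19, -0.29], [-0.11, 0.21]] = [[-0.19, 0.36], [-0.10, 0.13], [-0.92, 1.55]]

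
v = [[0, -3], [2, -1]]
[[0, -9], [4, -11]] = v @ [[2, -4], [0, 3]]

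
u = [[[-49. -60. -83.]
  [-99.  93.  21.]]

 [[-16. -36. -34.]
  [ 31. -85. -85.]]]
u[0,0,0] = -49.0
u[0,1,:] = [-99.0, 93.0, 21.0]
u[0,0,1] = -60.0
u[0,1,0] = -99.0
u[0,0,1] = -60.0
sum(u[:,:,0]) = -133.0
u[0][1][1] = 93.0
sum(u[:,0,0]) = -65.0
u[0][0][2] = -83.0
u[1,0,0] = -16.0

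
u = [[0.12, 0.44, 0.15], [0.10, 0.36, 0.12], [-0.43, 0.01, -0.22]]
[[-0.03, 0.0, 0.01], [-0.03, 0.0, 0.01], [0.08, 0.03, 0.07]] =u @ [[-0.19, -0.13, -0.14], [-0.02, 0.0, 0.07], [0.01, 0.13, -0.03]]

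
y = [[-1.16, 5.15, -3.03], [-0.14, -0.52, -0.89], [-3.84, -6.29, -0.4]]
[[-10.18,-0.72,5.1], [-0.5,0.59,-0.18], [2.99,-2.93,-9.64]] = y @ [[0.96,  1.28,  1.04],[-1.13,  -0.27,  0.93],[1.07,  -0.71,  -0.5]]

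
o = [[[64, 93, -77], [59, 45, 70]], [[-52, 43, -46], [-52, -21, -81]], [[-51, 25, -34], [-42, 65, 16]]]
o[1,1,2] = -81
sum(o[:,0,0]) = -39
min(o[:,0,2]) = -77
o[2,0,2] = -34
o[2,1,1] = 65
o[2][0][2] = -34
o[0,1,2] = 70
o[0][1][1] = 45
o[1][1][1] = -21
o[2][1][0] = -42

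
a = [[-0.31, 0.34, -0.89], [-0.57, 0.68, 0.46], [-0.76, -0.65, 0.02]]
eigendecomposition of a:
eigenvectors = [[(0.77+0j), -0.05-0.45j, (-0.05+0.45j)], [(0.09+0j), (0.7+0j), 0.70-0.00j], [0.63+0.00j, -0.04+0.55j, (-0.04-0.55j)]]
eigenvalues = [(-1+0j), (0.69+0.72j), (0.69-0.72j)]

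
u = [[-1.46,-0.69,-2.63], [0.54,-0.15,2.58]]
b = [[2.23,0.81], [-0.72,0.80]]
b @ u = [[-2.82, -1.66, -3.78], [1.48, 0.38, 3.96]]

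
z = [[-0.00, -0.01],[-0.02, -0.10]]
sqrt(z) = [[0.04+0.01j, (-0+0.03j)], [-0.01+0.06j, 0.31j]]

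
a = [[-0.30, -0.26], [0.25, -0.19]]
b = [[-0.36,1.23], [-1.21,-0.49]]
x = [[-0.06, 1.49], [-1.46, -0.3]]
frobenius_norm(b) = 1.83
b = x + a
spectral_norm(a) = 0.41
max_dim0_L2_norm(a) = 0.39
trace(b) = -0.85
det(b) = 1.66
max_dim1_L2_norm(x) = 1.49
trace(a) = -0.49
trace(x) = -0.36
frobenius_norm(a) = 0.51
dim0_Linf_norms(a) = [0.3, 0.26]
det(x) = 2.19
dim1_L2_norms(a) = [0.4, 0.31]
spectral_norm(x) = 1.61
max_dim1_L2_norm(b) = 1.31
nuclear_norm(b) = 2.58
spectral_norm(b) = 1.36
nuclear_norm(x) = 2.97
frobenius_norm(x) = 2.11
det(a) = 0.12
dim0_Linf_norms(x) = [1.46, 1.49]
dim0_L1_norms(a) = [0.55, 0.45]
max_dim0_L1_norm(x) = 1.79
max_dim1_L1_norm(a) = 0.56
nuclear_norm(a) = 0.71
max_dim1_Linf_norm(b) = 1.23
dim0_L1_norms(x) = [1.52, 1.79]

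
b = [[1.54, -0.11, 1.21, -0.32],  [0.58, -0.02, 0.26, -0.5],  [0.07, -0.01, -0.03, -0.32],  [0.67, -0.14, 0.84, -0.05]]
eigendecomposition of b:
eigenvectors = [[-0.89+0.00j, 0.36-0.28j, 0.36+0.28j, 0.19+0.00j], [(-0.23+0j), -0.30+0.39j, (-0.3-0.39j), (-0.93+0j)], [0.05+0.00j, (-0.26+0.45j), -0.26-0.45j, -0.30+0.00j], [-0.39+0.00j, (0.53+0j), 0.53-0.00j, (0.1+0j)]]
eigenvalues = [(1.31+0j), (0.07+0.26j), (0.07-0.26j), (-0+0j)]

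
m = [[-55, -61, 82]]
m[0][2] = 82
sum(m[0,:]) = -34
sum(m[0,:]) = -34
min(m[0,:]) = -61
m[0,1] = -61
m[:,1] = [-61]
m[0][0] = -55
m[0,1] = -61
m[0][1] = -61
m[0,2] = 82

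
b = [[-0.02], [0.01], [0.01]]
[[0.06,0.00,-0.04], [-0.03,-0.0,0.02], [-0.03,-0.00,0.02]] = b@[[-3.03, -0.10, 1.89]]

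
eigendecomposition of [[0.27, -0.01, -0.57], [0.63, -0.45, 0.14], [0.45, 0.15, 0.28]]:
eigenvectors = [[(0.65+0j),0.65-0.00j,(0.09+0j)],[(0.29-0.33j),0.29+0.33j,-0.99+0.00j],[(-0.05-0.62j),-0.05+0.62j,(0.14+0j)]]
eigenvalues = [(0.31+0.55j), (0.31-0.55j), (-0.52+0j)]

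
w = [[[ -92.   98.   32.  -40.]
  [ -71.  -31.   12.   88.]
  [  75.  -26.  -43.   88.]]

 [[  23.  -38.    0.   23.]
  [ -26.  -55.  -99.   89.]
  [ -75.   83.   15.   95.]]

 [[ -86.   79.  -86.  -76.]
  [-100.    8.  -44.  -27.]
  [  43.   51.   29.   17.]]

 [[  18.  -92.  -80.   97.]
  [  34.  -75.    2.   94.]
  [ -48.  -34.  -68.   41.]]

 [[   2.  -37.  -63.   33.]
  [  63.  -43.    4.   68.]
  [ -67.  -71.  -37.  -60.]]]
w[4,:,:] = [[2.0, -37.0, -63.0, 33.0], [63.0, -43.0, 4.0, 68.0], [-67.0, -71.0, -37.0, -60.0]]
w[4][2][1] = -71.0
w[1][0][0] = 23.0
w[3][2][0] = -48.0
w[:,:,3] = [[-40.0, 88.0, 88.0], [23.0, 89.0, 95.0], [-76.0, -27.0, 17.0], [97.0, 94.0, 41.0], [33.0, 68.0, -60.0]]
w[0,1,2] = 12.0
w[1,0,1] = -38.0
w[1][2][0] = -75.0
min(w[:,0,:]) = -92.0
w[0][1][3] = 88.0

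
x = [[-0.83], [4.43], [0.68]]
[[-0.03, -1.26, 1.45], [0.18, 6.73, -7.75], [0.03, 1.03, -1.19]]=x@[[0.04, 1.52, -1.75]]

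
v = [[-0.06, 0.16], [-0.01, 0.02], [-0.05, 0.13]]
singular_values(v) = [0.22, 0.0]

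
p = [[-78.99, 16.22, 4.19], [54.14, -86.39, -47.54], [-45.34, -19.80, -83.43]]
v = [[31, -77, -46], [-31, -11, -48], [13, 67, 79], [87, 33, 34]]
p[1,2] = -47.54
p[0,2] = 4.19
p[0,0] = -78.99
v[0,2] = -46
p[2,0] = -45.34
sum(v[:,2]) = 19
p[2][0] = -45.34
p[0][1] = 16.22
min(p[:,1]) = -86.39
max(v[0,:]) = 31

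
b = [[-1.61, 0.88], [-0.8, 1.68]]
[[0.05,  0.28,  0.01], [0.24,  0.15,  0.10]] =b@[[0.06, -0.17, 0.04], [0.17, 0.01, 0.08]]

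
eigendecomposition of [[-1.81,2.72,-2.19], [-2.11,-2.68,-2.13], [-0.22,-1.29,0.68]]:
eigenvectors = [[0.71+0.00j, (0.71-0j), (-0.65+0j)], [-0.28+0.60j, -0.28-0.60j, -0.06+0.00j], [-0.16+0.16j, (-0.16-0.16j), 0.75+0.00j]]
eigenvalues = [(-2.39+1.8j), (-2.39-1.8j), (0.98+0j)]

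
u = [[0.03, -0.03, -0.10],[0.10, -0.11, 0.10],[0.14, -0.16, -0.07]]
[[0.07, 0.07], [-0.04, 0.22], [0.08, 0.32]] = u @ [[-0.05, 1.75], [-0.27, -0.42], [-0.68, -0.05]]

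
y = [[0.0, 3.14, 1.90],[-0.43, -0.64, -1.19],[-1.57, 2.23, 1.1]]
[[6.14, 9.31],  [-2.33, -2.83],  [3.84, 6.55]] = y@ [[0.13, -0.16], [1.18, 2.21], [1.28, 1.25]]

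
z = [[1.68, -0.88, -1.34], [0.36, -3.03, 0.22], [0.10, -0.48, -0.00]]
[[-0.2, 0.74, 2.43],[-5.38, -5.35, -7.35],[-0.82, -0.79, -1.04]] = z @ [[-0.23, 1.07, 1.95], [1.66, 1.86, 2.58], [-1.23, -0.43, -1.06]]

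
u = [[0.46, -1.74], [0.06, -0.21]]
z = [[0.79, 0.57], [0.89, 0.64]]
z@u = [[0.40, -1.49], [0.45, -1.68]]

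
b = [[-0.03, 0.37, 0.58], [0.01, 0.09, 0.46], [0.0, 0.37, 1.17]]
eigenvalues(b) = [-0.08, 0.0, 1.31]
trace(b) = 1.23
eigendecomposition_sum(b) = [[-0.03,0.17,-0.05],[0.01,-0.05,0.01],[-0.0,0.01,-0.00]] + [[0.00, 0.0, -0.0],[0.00, 0.0, -0.0],[-0.00, -0.00, 0.0]] + [[0.00, 0.19, 0.63], [0.00, 0.14, 0.45], [0.0, 0.36, 1.17]]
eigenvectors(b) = [[-0.96, -0.98, 0.45], [0.26, -0.17, 0.32], [-0.08, 0.05, 0.83]]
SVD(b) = [[-0.46, 0.85, -0.25], [-0.31, -0.42, -0.85], [-0.83, -0.31, 0.46]] @ diag([1.472606953111779, 0.17671428691990615, 0.0009068876624317721]) @ [[0.01, -0.34, -0.94], [-0.17, 0.93, -0.34], [-0.99, -0.16, 0.05]]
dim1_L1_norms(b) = [0.98, 0.56, 1.54]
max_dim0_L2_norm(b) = 1.38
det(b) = -0.00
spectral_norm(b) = 1.47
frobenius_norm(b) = 1.48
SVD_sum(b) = [[-0.00,0.23,0.63], [-0.0,0.16,0.43], [-0.01,0.42,1.15]] + [[-0.03, 0.14, -0.05], [0.01, -0.07, 0.03], [0.01, -0.05, 0.02]] + [[0.0, 0.00, -0.0],[0.00, 0.0, -0.0],[-0.00, -0.00, 0.00]]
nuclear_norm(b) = 1.65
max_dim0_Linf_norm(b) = 1.17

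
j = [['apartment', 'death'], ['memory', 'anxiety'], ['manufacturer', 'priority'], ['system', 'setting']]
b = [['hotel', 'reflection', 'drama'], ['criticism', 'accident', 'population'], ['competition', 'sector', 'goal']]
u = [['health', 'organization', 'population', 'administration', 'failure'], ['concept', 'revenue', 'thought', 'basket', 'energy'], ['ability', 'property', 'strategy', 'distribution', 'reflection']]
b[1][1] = 'accident'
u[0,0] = 'health'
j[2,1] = 'priority'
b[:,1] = ['reflection', 'accident', 'sector']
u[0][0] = 'health'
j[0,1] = 'death'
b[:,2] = ['drama', 'population', 'goal']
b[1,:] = ['criticism', 'accident', 'population']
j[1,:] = ['memory', 'anxiety']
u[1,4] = 'energy'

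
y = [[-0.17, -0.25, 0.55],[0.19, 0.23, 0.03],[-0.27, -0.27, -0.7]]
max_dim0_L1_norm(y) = 1.28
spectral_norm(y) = 0.91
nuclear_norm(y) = 1.45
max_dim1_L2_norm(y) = 0.8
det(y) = 0.00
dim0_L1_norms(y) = [0.63, 0.75, 1.28]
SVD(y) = [[0.52, -0.75, 0.4],[0.10, 0.52, 0.85],[-0.85, -0.40, 0.35]] @ diag([0.9053938875728542, 0.5475946211236874, 0.0014280273523597166]) @ [[0.18, 0.13, 0.98], [0.61, 0.76, -0.22], [-0.77, 0.64, 0.05]]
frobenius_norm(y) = 1.06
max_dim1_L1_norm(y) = 1.24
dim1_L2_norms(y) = [0.63, 0.3, 0.8]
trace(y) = -0.64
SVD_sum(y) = [[0.08, 0.06, 0.46], [0.02, 0.01, 0.09], [-0.13, -0.1, -0.75]] + [[-0.25, -0.31, 0.09], [0.17, 0.22, -0.06], [-0.13, -0.17, 0.05]] + [[-0.00, 0.00, 0.00], [-0.0, 0.00, 0.0], [-0.00, 0.0, 0.00]]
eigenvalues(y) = [(-0.32+0.15j), (-0.32-0.15j), (0.01+0j)]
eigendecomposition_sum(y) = [[-0.08+0.73j, (-0.12+0.8j), 0.28+1.02j],[(0.09-0.21j), (0.11-0.23j), (0.01-0.33j)],[(-0.14-0.32j), (-0.14-0.36j), (-0.35-0.36j)]] + [[-0.08-0.73j, (-0.12-0.8j), 0.28-1.02j], [(0.09+0.21j), 0.11+0.23j, (0.01+0.33j)], [(-0.14+0.32j), -0.14+0.36j, -0.35+0.36j]] + [[-0.01+0.00j,(-0.01-0j),(-0.01+0j)], [(0.01-0j),(0.01+0j),0.00-0.00j], [-0j,0.00+0.00j,0.00-0.00j]]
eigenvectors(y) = [[(0.87+0j), (0.87-0j), -0.77+0.00j], [(-0.26-0.08j), (-0.26+0.08j), (0.64+0j)], [(-0.36+0.2j), (-0.36-0.2j), (0.05+0j)]]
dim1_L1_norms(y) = [0.97, 0.45, 1.24]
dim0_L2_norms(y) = [0.37, 0.43, 0.89]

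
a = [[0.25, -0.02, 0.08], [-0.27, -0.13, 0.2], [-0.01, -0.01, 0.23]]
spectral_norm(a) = 0.41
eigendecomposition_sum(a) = [[-0.00, -0.01, 0.00], [-0.09, -0.14, 0.09], [-0.0, -0.0, 0.00]] + [[0.29, -0.03, 0.62], [-0.22, 0.02, -0.46], [-0.03, 0.00, -0.06]] + [[-0.04, 0.02, -0.55], [0.04, -0.02, 0.57], [0.02, -0.01, 0.29]]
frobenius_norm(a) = 0.50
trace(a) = 0.35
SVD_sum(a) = [[0.12, 0.04, -0.08], [-0.29, -0.09, 0.19], [-0.11, -0.04, 0.07]] + [[0.12, -0.02, 0.17], [0.01, -0.00, 0.02], [0.10, -0.02, 0.15]] + [[0.01,-0.04,-0.01], [0.01,-0.03,-0.01], [-0.01,0.05,0.01]]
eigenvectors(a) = [[0.05, 0.80, -0.65], [1.00, -0.6, 0.68], [0.03, -0.07, 0.34]]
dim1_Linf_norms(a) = [0.25, 0.27, 0.23]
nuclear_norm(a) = 0.76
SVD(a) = [[-0.37, -0.75, -0.54],[0.87, -0.08, -0.49],[0.32, -0.65, 0.69]] @ diag([0.41149143334255533, 0.27918914800139644, 0.07020128149787433]) @ [[-0.81, -0.26, 0.53], [-0.57, 0.12, -0.81], [-0.15, 0.96, 0.24]]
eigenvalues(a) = [-0.14, 0.26, 0.23]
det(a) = -0.01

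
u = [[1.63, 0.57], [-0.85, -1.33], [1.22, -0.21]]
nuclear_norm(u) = 3.52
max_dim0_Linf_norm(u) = 1.63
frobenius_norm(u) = 2.65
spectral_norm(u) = 2.40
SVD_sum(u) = [[1.53,0.76],[-1.21,-0.60],[0.89,0.44]] + [[0.1, -0.19],[0.36, -0.73],[0.33, -0.65]]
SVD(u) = [[-0.71,  -0.19], [0.56,  -0.73], [-0.42,  -0.66]] @ diag([2.40095017752444, 1.1140638424459164]) @ [[-0.90, -0.45],[-0.45, 0.90]]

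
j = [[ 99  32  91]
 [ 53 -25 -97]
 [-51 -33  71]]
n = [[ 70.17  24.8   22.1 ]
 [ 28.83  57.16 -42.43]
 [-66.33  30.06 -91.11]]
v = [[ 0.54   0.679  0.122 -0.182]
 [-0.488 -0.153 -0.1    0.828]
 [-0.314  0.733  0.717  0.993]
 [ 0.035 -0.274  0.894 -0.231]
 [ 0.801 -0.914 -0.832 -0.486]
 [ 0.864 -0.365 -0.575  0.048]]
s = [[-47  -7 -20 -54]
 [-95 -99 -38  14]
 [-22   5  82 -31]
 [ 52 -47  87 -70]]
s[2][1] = 5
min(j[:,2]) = -97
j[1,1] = -25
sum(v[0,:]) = 1.1590000000000003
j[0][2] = 91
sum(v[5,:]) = -0.027999999999999955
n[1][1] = 57.16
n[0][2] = 22.1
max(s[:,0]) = 52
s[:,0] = [-47, -95, -22, 52]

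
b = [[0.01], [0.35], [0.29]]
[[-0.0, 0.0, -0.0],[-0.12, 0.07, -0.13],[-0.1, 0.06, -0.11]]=b @ [[-0.33, 0.19, -0.38]]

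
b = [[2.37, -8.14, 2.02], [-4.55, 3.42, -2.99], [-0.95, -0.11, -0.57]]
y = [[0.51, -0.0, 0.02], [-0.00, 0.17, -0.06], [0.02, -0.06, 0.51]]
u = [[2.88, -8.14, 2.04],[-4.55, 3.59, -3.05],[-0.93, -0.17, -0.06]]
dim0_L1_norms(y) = [0.53, 0.23, 0.59]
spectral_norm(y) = 0.54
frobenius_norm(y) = 0.75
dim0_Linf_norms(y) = [0.51, 0.17, 0.51]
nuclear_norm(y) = 1.19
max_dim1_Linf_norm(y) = 0.51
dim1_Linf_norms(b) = [8.14, 4.55, 0.95]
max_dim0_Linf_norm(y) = 0.51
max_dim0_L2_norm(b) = 8.83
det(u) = -14.59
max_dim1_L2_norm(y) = 0.51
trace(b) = 5.22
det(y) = 0.04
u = y + b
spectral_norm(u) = 10.61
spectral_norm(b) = 10.33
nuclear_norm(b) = 13.76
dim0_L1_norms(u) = [8.36, 11.9, 5.15]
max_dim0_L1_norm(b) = 11.67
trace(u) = 6.41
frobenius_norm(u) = 11.07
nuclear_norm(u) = 14.16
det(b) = 0.16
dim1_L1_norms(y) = [0.53, 0.23, 0.59]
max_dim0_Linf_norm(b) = 8.14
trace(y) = 1.19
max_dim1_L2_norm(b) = 8.72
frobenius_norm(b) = 10.89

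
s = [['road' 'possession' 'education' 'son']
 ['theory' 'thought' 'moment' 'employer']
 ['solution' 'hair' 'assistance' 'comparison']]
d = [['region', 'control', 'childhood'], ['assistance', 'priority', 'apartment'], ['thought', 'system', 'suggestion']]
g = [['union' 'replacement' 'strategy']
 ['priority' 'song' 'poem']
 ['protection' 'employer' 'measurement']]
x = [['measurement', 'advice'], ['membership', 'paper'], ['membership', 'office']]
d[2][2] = 'suggestion'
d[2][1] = 'system'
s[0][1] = 'possession'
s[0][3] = 'son'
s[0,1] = 'possession'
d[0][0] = 'region'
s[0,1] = 'possession'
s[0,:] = ['road', 'possession', 'education', 'son']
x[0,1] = 'advice'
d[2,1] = 'system'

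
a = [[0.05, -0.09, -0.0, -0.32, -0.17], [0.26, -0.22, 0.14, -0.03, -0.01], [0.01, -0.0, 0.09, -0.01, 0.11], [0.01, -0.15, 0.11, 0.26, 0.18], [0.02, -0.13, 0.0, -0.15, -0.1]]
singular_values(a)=[0.52, 0.42, 0.13, 0.12, 0.0]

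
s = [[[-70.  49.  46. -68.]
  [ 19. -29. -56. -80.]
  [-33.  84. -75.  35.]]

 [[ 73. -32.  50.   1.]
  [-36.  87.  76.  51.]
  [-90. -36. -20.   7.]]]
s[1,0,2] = 50.0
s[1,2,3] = 7.0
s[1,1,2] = 76.0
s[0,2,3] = 35.0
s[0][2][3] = 35.0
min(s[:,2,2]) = -75.0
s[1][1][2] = 76.0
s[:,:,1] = [[49.0, -29.0, 84.0], [-32.0, 87.0, -36.0]]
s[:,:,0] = [[-70.0, 19.0, -33.0], [73.0, -36.0, -90.0]]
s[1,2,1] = -36.0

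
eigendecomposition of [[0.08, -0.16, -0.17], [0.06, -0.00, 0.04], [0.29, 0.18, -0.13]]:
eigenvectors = [[0.26+0.62j, (0.26-0.62j), (0.33+0j)], [(0.2-0.17j), 0.20+0.17j, -0.47+0.00j], [0.69+0.00j, 0.69-0.00j, (0.82+0j)]]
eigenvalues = [(0.03+0.22j), (0.03-0.22j), (-0.11+0j)]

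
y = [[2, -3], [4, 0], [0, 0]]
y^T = [[2, 4, 0], [-3, 0, 0]]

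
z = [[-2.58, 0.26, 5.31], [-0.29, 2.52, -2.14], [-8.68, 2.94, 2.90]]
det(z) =81.583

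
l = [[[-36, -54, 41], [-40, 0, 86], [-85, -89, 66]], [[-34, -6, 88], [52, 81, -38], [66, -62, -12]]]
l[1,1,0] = 52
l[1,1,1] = 81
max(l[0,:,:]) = 86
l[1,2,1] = -62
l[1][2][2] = -12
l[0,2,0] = -85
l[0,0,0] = -36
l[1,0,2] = 88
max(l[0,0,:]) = 41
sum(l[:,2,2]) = 54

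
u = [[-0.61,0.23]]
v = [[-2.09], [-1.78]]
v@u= [[1.27, -0.48], [1.09, -0.41]]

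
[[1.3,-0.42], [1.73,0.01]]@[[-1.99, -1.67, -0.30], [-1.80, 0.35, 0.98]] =[[-1.83, -2.32, -0.8], [-3.46, -2.89, -0.51]]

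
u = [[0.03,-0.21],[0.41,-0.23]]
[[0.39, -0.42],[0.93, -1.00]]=u @[[1.33, -1.43],  [-1.66, 1.8]]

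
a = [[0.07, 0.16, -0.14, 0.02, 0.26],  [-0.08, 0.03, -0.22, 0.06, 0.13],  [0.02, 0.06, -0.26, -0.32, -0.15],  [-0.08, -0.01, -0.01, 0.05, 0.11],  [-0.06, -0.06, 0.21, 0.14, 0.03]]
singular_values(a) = [0.52, 0.42, 0.18, 0.08, 0.01]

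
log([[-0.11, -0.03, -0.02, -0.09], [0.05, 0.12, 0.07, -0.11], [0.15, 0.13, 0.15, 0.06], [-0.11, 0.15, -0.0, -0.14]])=[[(-1.51+1.97j), (-1.22-0.67j), 0.40+0.25j, 0.61+1.58j], [1.29+0.70j, -1.68-0.24j, (0.49+0.09j), -0.90+0.56j], [(-1.02-1.46j), 1.33+0.49j, -2.40-0.18j, (-0.03-1.17j)], [(0.56+1.98j), 1.29-0.67j, -0.17+0.25j, (-2.76+1.59j)]]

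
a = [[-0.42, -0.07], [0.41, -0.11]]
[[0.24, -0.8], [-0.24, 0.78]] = a@[[-0.58, 1.9], [-0.01, 0.03]]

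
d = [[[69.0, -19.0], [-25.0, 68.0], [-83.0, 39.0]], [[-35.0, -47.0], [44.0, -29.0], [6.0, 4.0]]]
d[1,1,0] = 44.0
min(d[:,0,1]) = -47.0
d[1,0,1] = -47.0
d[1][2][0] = 6.0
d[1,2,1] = 4.0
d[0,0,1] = -19.0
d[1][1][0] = 44.0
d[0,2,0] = -83.0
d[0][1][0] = -25.0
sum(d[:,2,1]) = 43.0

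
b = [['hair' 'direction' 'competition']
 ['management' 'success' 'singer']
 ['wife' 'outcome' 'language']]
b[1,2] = 'singer'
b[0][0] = 'hair'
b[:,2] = ['competition', 'singer', 'language']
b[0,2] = 'competition'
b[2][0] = 'wife'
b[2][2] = 'language'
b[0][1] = 'direction'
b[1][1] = 'success'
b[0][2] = 'competition'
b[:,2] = ['competition', 'singer', 'language']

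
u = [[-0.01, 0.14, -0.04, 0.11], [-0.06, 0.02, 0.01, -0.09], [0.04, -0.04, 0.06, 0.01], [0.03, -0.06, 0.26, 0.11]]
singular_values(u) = [0.3, 0.19, 0.09, 0.02]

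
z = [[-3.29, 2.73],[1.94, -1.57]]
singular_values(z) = [4.95, 0.03]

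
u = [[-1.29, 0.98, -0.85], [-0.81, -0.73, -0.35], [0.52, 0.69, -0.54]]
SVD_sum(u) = [[-1.33, 0.82, -0.93], [-0.32, 0.20, -0.23], [-0.15, 0.09, -0.11]] + [[0.08, 0.11, -0.02], [-0.59, -0.8, 0.14], [0.55, 0.74, -0.13]] + [[-0.04, 0.05, 0.1], [0.11, -0.13, -0.27], [0.12, -0.14, -0.3]]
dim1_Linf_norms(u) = [1.29, 0.81, 0.69]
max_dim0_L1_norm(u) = 2.62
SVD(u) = [[-0.97, 0.10, -0.24], [-0.23, -0.73, 0.64], [-0.11, 0.67, 0.73]] @ diag([1.8846414729686687, 1.380052442898973, 0.49008343495272766]) @ [[0.73,-0.45,0.51], [0.59,0.8,-0.14], [0.34,-0.4,-0.85]]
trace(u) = -2.56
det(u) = -1.27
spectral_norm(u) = 1.88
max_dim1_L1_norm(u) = 3.12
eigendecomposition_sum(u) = [[(-0.61+0.36j), 0.40+0.70j, -0.51-0.11j], [(-0.44-0.25j), -0.29+0.50j, (-0.11-0.35j)], [(0.19+0.44j), (0.51-0.21j), (-0.12+0.33j)]] + [[-0.61-0.36j, 0.40-0.70j, (-0.51+0.11j)], [-0.44+0.25j, -0.29-0.50j, -0.11+0.35j], [(0.19-0.44j), (0.51+0.21j), -0.12-0.33j]] + [[(-0.08+0j), (0.18+0j), (0.16+0j)], [(0.06-0j), -0.14-0.00j, -0.13-0.00j], [0.14-0.00j, (-0.33-0j), -0.30-0.00j]]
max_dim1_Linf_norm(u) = 1.29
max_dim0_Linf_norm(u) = 1.29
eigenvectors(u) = [[(-0.71+0j), (-0.71-0j), -0.45+0.00j], [-0.25-0.44j, -0.25+0.44j, 0.36+0.00j], [(-0.06+0.48j), -0.06-0.48j, 0.82+0.00j]]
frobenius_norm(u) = 2.39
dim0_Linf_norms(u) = [1.29, 0.98, 0.85]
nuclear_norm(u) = 3.75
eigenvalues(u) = [(-1.02+1.19j), (-1.02-1.19j), (-0.52+0j)]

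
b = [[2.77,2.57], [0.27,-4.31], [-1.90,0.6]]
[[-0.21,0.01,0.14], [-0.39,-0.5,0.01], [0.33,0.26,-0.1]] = b @[[-0.15, -0.1, 0.05], [0.08, 0.11, 0.00]]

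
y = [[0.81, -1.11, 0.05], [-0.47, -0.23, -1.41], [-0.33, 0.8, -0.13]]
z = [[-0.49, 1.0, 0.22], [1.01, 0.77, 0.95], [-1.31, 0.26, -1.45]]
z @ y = [[-0.94, 0.49, -1.46], [0.14, -0.54, -1.16], [-0.7, 0.23, -0.24]]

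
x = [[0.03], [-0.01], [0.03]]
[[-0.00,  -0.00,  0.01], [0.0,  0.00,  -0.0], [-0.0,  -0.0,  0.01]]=x @ [[-0.03, -0.09, 0.17]]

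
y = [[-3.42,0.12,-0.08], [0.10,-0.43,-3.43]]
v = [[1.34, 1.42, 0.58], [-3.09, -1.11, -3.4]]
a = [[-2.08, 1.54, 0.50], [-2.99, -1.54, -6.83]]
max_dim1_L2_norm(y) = 3.46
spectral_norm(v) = 5.02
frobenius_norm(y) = 4.87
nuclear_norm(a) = 10.25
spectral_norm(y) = 3.47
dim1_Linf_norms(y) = [3.42, 3.43]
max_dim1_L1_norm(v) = 7.6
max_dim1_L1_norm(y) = 3.96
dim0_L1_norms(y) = [3.52, 0.55, 3.51]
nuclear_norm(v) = 6.17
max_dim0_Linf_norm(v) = 3.4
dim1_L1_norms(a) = [4.12, 11.36]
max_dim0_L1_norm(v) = 4.43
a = y + v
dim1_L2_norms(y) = [3.42, 3.46]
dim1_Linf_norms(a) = [2.08, 6.83]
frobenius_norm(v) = 5.15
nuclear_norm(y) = 6.88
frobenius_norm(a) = 8.06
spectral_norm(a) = 7.61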